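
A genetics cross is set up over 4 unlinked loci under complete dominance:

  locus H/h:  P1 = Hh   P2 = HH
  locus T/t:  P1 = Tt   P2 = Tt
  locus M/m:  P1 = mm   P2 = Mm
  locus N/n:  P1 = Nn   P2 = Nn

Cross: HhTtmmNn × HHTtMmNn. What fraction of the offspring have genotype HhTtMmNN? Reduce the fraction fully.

P(HhTtMmNN) = 1/32

HhTtmmNn gametes: HTmN×2, HTmn×2, HtmN×2, Htmn×2, hTmN×2, hTmn×2, htmN×2, htmn×2
HHTtMmNn gametes: HTMN×2, HTMn×2, HTmN×2, HTmn×2, HtMN×2, HtMn×2, HtmN×2, Htmn×2
HhTtmmNn×HHTtMmNn grid (16·16=256): HHTTMmNN=4 HHTTMmNn=8 HHTTMmnn=4 HHTTmmNN=4 HHTTmmNn=8 HHTTmmnn=4 HHTtMmNN=8 HHTtMmNn=16 HHTtMmnn=8 HHTtmmNN=8 HHTtmmNn=16 HHTtmmnn=8 HHttMmNN=4 HHttMmNn=8 HHttMmnn=4 HHttmmNN=4 HHttmmNn=8 HHttmmnn=4 HhTTMmNN=4 HhTTMmNn=8 HhTTMmnn=4 HhTTmmNN=4 HhTTmmNn=8 HhTTmmnn=4 HhTtMmNN=8 HhTtMmNn=16 HhTtMmnn=8 HhTtmmNN=8 HhTtmmNn=16 HhTtmmnn=8 HhttMmNN=4 HhttMmNn=8 HhttMmnn=4 HhttmmNN=4 HhttmmNn=8 Hhttmmnn=4
HhTtMmNN hits 8/256; gcd=8; 8÷8/256÷8 = 1/32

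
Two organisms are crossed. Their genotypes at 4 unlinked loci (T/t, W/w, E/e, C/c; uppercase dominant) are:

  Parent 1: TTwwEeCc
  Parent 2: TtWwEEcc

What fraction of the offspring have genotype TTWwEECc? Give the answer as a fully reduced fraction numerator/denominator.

TTwwEeCc gametes: TwEC×4, TwEc×4, TweC×4, Twec×4
TtWwEEcc gametes: TWEc×4, TwEc×4, tWEc×4, twEc×4
TTwwEeCc×TtWwEEcc grid (16·16=256): TTWwEECc=16 TTWwEEcc=16 TTWwEeCc=16 TTWwEecc=16 TTwwEECc=16 TTwwEEcc=16 TTwwEeCc=16 TTwwEecc=16 TtWwEECc=16 TtWwEEcc=16 TtWwEeCc=16 TtWwEecc=16 TtwwEECc=16 TtwwEEcc=16 TtwwEeCc=16 TtwwEecc=16
TTWwEECc hits 16/256; gcd=16; 16÷16/256÷16 = 1/16

P(TTWwEECc) = 1/16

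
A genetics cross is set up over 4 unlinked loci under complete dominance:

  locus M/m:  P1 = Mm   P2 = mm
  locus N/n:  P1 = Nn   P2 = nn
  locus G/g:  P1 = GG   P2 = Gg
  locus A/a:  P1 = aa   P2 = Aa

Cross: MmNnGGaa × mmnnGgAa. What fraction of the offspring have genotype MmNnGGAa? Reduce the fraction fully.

MmNnGGaa gametes: MNGa×4, MnGa×4, mNGa×4, mnGa×4
mmnnGgAa gametes: mnGA×4, mnGa×4, mngA×4, mnga×4
MmNnGGaa×mmnnGgAa grid (16·16=256): MmNnGGAa=16 MmNnGGaa=16 MmNnGgAa=16 MmNnGgaa=16 MmnnGGAa=16 MmnnGGaa=16 MmnnGgAa=16 MmnnGgaa=16 mmNnGGAa=16 mmNnGGaa=16 mmNnGgAa=16 mmNnGgaa=16 mmnnGGAa=16 mmnnGGaa=16 mmnnGgAa=16 mmnnGgaa=16
MmNnGGAa hits 16/256; gcd=16; 16÷16/256÷16 = 1/16

P(MmNnGGAa) = 1/16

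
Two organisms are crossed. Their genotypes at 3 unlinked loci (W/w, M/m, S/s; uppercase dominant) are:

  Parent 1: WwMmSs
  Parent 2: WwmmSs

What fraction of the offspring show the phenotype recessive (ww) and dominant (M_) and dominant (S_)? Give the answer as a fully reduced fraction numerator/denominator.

WwMmSs gametes: WMS×1, WMs×1, WmS×1, Wms×1, wMS×1, wMs×1, wmS×1, wms×1
WwmmSs gametes: WmS×2, Wms×2, wmS×2, wms×2
WwMmSs×WwmmSs grid (8·8=64): WWMmSS=2 WWMmSs=4 WWMmss=2 WWmmSS=2 WWmmSs=4 WWmmss=2 WwMmSS=4 WwMmSs=8 WwMmss=4 WwmmSS=4 WwmmSs=8 Wwmmss=4 wwMmSS=2 wwMmSs=4 wwMmss=2 wwmmSS=2 wwmmSs=4 wwmmss=2
ww M_ S_ hits 6/64; gcd=2; 6÷2/64÷2 = 3/32

P(ww M_ S_) = 3/32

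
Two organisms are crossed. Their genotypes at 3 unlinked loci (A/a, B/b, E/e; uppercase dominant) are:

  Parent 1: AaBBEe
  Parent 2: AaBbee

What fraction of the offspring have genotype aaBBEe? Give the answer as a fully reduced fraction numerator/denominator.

P(aaBBEe) = 1/16

AaBBEe gametes: ABE×2, ABe×2, aBE×2, aBe×2
AaBbee gametes: ABe×2, Abe×2, aBe×2, abe×2
AaBBEe×AaBbee grid (8·8=64): AABBEe=4 AABBee=4 AABbEe=4 AABbee=4 AaBBEe=8 AaBBee=8 AaBbEe=8 AaBbee=8 aaBBEe=4 aaBBee=4 aaBbEe=4 aaBbee=4
aaBBEe hits 4/64; gcd=4; 4÷4/64÷4 = 1/16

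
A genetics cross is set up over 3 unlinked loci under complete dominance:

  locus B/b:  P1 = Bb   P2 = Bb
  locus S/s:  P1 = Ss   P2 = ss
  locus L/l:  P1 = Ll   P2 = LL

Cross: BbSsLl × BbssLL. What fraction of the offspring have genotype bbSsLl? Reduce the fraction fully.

BbSsLl gametes: BSL×1, BSl×1, BsL×1, Bsl×1, bSL×1, bSl×1, bsL×1, bsl×1
BbssLL gametes: BsL×4, bsL×4
BbSsLl×BbssLL grid (8·8=64): BBSsLL=4 BBSsLl=4 BBssLL=4 BBssLl=4 BbSsLL=8 BbSsLl=8 BbssLL=8 BbssLl=8 bbSsLL=4 bbSsLl=4 bbssLL=4 bbssLl=4
bbSsLl hits 4/64; gcd=4; 4÷4/64÷4 = 1/16

P(bbSsLl) = 1/16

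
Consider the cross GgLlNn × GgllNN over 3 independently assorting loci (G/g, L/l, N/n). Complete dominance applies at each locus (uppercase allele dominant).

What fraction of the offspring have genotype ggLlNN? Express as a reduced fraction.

P(ggLlNN) = 1/16

GgLlNn gametes: GLN×1, GLn×1, GlN×1, Gln×1, gLN×1, gLn×1, glN×1, gln×1
GgllNN gametes: GlN×4, glN×4
GgLlNn×GgllNN grid (8·8=64): GGLlNN=4 GGLlNn=4 GGllNN=4 GGllNn=4 GgLlNN=8 GgLlNn=8 GgllNN=8 GgllNn=8 ggLlNN=4 ggLlNn=4 ggllNN=4 ggllNn=4
ggLlNN hits 4/64; gcd=4; 4÷4/64÷4 = 1/16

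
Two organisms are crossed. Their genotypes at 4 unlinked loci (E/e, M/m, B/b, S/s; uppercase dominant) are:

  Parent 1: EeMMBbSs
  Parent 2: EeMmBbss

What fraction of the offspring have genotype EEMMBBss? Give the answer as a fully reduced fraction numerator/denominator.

EeMMBbSs gametes: EMBS×2, EMBs×2, EMbS×2, EMbs×2, eMBS×2, eMBs×2, eMbS×2, eMbs×2
EeMmBbss gametes: EMBs×2, EMbs×2, EmBs×2, Embs×2, eMBs×2, eMbs×2, emBs×2, embs×2
EeMMBbSs×EeMmBbss grid (16·16=256): EEMMBBSs=4 EEMMBBss=4 EEMMBbSs=8 EEMMBbss=8 EEMMbbSs=4 EEMMbbss=4 EEMmBBSs=4 EEMmBBss=4 EEMmBbSs=8 EEMmBbss=8 EEMmbbSs=4 EEMmbbss=4 EeMMBBSs=8 EeMMBBss=8 EeMMBbSs=16 EeMMBbss=16 EeMMbbSs=8 EeMMbbss=8 EeMmBBSs=8 EeMmBBss=8 EeMmBbSs=16 EeMmBbss=16 EeMmbbSs=8 EeMmbbss=8 eeMMBBSs=4 eeMMBBss=4 eeMMBbSs=8 eeMMBbss=8 eeMMbbSs=4 eeMMbbss=4 eeMmBBSs=4 eeMmBBss=4 eeMmBbSs=8 eeMmBbss=8 eeMmbbSs=4 eeMmbbss=4
EEMMBBss hits 4/256; gcd=4; 4÷4/256÷4 = 1/64

P(EEMMBBss) = 1/64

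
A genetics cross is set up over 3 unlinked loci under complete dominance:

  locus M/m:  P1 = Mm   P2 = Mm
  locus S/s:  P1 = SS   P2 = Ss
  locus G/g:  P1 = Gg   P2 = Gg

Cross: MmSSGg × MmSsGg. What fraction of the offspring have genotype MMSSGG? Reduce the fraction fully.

P(MMSSGG) = 1/32

MmSSGg gametes: MSG×2, MSg×2, mSG×2, mSg×2
MmSsGg gametes: MSG×1, MSg×1, MsG×1, Msg×1, mSG×1, mSg×1, msG×1, msg×1
MmSSGg×MmSsGg grid (8·8=64): MMSSGG=2 MMSSGg=4 MMSSgg=2 MMSsGG=2 MMSsGg=4 MMSsgg=2 MmSSGG=4 MmSSGg=8 MmSSgg=4 MmSsGG=4 MmSsGg=8 MmSsgg=4 mmSSGG=2 mmSSGg=4 mmSSgg=2 mmSsGG=2 mmSsGg=4 mmSsgg=2
MMSSGG hits 2/64; gcd=2; 2÷2/64÷2 = 1/32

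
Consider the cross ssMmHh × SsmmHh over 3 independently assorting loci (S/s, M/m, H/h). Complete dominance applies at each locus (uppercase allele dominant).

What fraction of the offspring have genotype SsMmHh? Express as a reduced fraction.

ssMmHh gametes: sMH×2, sMh×2, smH×2, smh×2
SsmmHh gametes: SmH×2, Smh×2, smH×2, smh×2
ssMmHh×SsmmHh grid (8·8=64): SsMmHH=4 SsMmHh=8 SsMmhh=4 SsmmHH=4 SsmmHh=8 Ssmmhh=4 ssMmHH=4 ssMmHh=8 ssMmhh=4 ssmmHH=4 ssmmHh=8 ssmmhh=4
SsMmHh hits 8/64; gcd=8; 8÷8/64÷8 = 1/8

P(SsMmHh) = 1/8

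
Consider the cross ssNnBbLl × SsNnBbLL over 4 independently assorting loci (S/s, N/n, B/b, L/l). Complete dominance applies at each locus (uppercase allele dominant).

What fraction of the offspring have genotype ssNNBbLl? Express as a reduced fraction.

P(ssNNBbLl) = 1/32

ssNnBbLl gametes: sNBL×2, sNBl×2, sNbL×2, sNbl×2, snBL×2, snBl×2, snbL×2, snbl×2
SsNnBbLL gametes: SNBL×2, SNbL×2, SnBL×2, SnbL×2, sNBL×2, sNbL×2, snBL×2, snbL×2
ssNnBbLl×SsNnBbLL grid (16·16=256): SsNNBBLL=4 SsNNBBLl=4 SsNNBbLL=8 SsNNBbLl=8 SsNNbbLL=4 SsNNbbLl=4 SsNnBBLL=8 SsNnBBLl=8 SsNnBbLL=16 SsNnBbLl=16 SsNnbbLL=8 SsNnbbLl=8 SsnnBBLL=4 SsnnBBLl=4 SsnnBbLL=8 SsnnBbLl=8 SsnnbbLL=4 SsnnbbLl=4 ssNNBBLL=4 ssNNBBLl=4 ssNNBbLL=8 ssNNBbLl=8 ssNNbbLL=4 ssNNbbLl=4 ssNnBBLL=8 ssNnBBLl=8 ssNnBbLL=16 ssNnBbLl=16 ssNnbbLL=8 ssNnbbLl=8 ssnnBBLL=4 ssnnBBLl=4 ssnnBbLL=8 ssnnBbLl=8 ssnnbbLL=4 ssnnbbLl=4
ssNNBbLl hits 8/256; gcd=8; 8÷8/256÷8 = 1/32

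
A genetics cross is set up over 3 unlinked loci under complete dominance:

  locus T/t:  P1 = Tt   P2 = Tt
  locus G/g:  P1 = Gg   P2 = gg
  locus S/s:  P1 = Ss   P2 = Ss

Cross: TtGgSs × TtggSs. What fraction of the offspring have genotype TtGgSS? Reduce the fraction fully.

P(TtGgSS) = 1/16

TtGgSs gametes: TGS×1, TGs×1, TgS×1, Tgs×1, tGS×1, tGs×1, tgS×1, tgs×1
TtggSs gametes: TgS×2, Tgs×2, tgS×2, tgs×2
TtGgSs×TtggSs grid (8·8=64): TTGgSS=2 TTGgSs=4 TTGgss=2 TTggSS=2 TTggSs=4 TTggss=2 TtGgSS=4 TtGgSs=8 TtGgss=4 TtggSS=4 TtggSs=8 Ttggss=4 ttGgSS=2 ttGgSs=4 ttGgss=2 ttggSS=2 ttggSs=4 ttggss=2
TtGgSS hits 4/64; gcd=4; 4÷4/64÷4 = 1/16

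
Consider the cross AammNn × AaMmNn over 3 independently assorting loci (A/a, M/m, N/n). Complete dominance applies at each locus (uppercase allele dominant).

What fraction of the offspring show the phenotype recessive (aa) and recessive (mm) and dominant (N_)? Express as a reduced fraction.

AammNn gametes: AmN×2, Amn×2, amN×2, amn×2
AaMmNn gametes: AMN×1, AMn×1, AmN×1, Amn×1, aMN×1, aMn×1, amN×1, amn×1
AammNn×AaMmNn grid (8·8=64): AAMmNN=2 AAMmNn=4 AAMmnn=2 AAmmNN=2 AAmmNn=4 AAmmnn=2 AaMmNN=4 AaMmNn=8 AaMmnn=4 AammNN=4 AammNn=8 Aammnn=4 aaMmNN=2 aaMmNn=4 aaMmnn=2 aammNN=2 aammNn=4 aammnn=2
aa mm N_ hits 6/64; gcd=2; 6÷2/64÷2 = 3/32

P(aa mm N_) = 3/32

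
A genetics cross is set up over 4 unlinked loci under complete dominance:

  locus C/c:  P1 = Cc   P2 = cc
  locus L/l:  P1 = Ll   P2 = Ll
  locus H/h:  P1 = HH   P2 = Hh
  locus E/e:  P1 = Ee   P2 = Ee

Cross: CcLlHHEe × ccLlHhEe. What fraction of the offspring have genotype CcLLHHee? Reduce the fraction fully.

CcLlHHEe gametes: CLHE×2, CLHe×2, ClHE×2, ClHe×2, cLHE×2, cLHe×2, clHE×2, clHe×2
ccLlHhEe gametes: cLHE×2, cLHe×2, cLhE×2, cLhe×2, clHE×2, clHe×2, clhE×2, clhe×2
CcLlHHEe×ccLlHhEe grid (16·16=256): CcLLHHEE=4 CcLLHHEe=8 CcLLHHee=4 CcLLHhEE=4 CcLLHhEe=8 CcLLHhee=4 CcLlHHEE=8 CcLlHHEe=16 CcLlHHee=8 CcLlHhEE=8 CcLlHhEe=16 CcLlHhee=8 CcllHHEE=4 CcllHHEe=8 CcllHHee=4 CcllHhEE=4 CcllHhEe=8 CcllHhee=4 ccLLHHEE=4 ccLLHHEe=8 ccLLHHee=4 ccLLHhEE=4 ccLLHhEe=8 ccLLHhee=4 ccLlHHEE=8 ccLlHHEe=16 ccLlHHee=8 ccLlHhEE=8 ccLlHhEe=16 ccLlHhee=8 ccllHHEE=4 ccllHHEe=8 ccllHHee=4 ccllHhEE=4 ccllHhEe=8 ccllHhee=4
CcLLHHee hits 4/256; gcd=4; 4÷4/256÷4 = 1/64

P(CcLLHHee) = 1/64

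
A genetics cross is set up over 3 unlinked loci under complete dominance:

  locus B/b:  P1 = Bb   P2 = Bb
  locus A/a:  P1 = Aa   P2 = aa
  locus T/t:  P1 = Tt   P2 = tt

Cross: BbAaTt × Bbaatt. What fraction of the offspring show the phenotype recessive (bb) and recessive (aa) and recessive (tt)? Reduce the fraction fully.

BbAaTt gametes: BAT×1, BAt×1, BaT×1, Bat×1, bAT×1, bAt×1, baT×1, bat×1
Bbaatt gametes: Bat×4, bat×4
BbAaTt×Bbaatt grid (8·8=64): BBAaTt=4 BBAatt=4 BBaaTt=4 BBaatt=4 BbAaTt=8 BbAatt=8 BbaaTt=8 Bbaatt=8 bbAaTt=4 bbAatt=4 bbaaTt=4 bbaatt=4
bb aa tt hits 4/64; gcd=4; 4÷4/64÷4 = 1/16

P(bb aa tt) = 1/16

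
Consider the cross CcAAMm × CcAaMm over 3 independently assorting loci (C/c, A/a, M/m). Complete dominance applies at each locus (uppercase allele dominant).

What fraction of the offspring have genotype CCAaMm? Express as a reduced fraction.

CcAAMm gametes: CAM×2, CAm×2, cAM×2, cAm×2
CcAaMm gametes: CAM×1, CAm×1, CaM×1, Cam×1, cAM×1, cAm×1, caM×1, cam×1
CcAAMm×CcAaMm grid (8·8=64): CCAAMM=2 CCAAMm=4 CCAAmm=2 CCAaMM=2 CCAaMm=4 CCAamm=2 CcAAMM=4 CcAAMm=8 CcAAmm=4 CcAaMM=4 CcAaMm=8 CcAamm=4 ccAAMM=2 ccAAMm=4 ccAAmm=2 ccAaMM=2 ccAaMm=4 ccAamm=2
CCAaMm hits 4/64; gcd=4; 4÷4/64÷4 = 1/16

P(CCAaMm) = 1/16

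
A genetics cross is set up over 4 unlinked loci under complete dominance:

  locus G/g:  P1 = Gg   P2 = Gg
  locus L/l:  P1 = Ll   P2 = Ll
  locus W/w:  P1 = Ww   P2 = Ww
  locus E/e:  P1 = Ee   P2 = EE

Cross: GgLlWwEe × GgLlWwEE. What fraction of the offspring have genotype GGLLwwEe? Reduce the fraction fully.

GgLlWwEe gametes: GLWE×1, GLWe×1, GLwE×1, GLwe×1, GlWE×1, GlWe×1, GlwE×1, Glwe×1, gLWE×1, gLWe×1, gLwE×1, gLwe×1, glWE×1, glWe×1, glwE×1, glwe×1
GgLlWwEE gametes: GLWE×2, GLwE×2, GlWE×2, GlwE×2, gLWE×2, gLwE×2, glWE×2, glwE×2
GgLlWwEe×GgLlWwEE grid (16·16=256): GGLLWWEE=2 GGLLWWEe=2 GGLLWwEE=4 GGLLWwEe=4 GGLLwwEE=2 GGLLwwEe=2 GGLlWWEE=4 GGLlWWEe=4 GGLlWwEE=8 GGLlWwEe=8 GGLlwwEE=4 GGLlwwEe=4 GGllWWEE=2 GGllWWEe=2 GGllWwEE=4 GGllWwEe=4 GGllwwEE=2 GGllwwEe=2 GgLLWWEE=4 GgLLWWEe=4 GgLLWwEE=8 GgLLWwEe=8 GgLLwwEE=4 GgLLwwEe=4 GgLlWWEE=8 GgLlWWEe=8 GgLlWwEE=16 GgLlWwEe=16 GgLlwwEE=8 GgLlwwEe=8 GgllWWEE=4 GgllWWEe=4 GgllWwEE=8 GgllWwEe=8 GgllwwEE=4 GgllwwEe=4 ggLLWWEE=2 ggLLWWEe=2 ggLLWwEE=4 ggLLWwEe=4 ggLLwwEE=2 ggLLwwEe=2 ggLlWWEE=4 ggLlWWEe=4 ggLlWwEE=8 ggLlWwEe=8 ggLlwwEE=4 ggLlwwEe=4 ggllWWEE=2 ggllWWEe=2 ggllWwEE=4 ggllWwEe=4 ggllwwEE=2 ggllwwEe=2
GGLLwwEe hits 2/256; gcd=2; 2÷2/256÷2 = 1/128

P(GGLLwwEe) = 1/128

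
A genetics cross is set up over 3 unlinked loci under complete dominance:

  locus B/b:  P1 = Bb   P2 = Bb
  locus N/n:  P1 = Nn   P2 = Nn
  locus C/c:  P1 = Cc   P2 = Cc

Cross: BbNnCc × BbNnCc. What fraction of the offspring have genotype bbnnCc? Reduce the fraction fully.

P(bbnnCc) = 1/32

BbNnCc gametes: BNC×1, BNc×1, BnC×1, Bnc×1, bNC×1, bNc×1, bnC×1, bnc×1
BbNnCc gametes: BNC×1, BNc×1, BnC×1, Bnc×1, bNC×1, bNc×1, bnC×1, bnc×1
BbNnCc×BbNnCc grid (8·8=64): BBNNCC=1 BBNNCc=2 BBNNcc=1 BBNnCC=2 BBNnCc=4 BBNncc=2 BBnnCC=1 BBnnCc=2 BBnncc=1 BbNNCC=2 BbNNCc=4 BbNNcc=2 BbNnCC=4 BbNnCc=8 BbNncc=4 BbnnCC=2 BbnnCc=4 Bbnncc=2 bbNNCC=1 bbNNCc=2 bbNNcc=1 bbNnCC=2 bbNnCc=4 bbNncc=2 bbnnCC=1 bbnnCc=2 bbnncc=1
bbnnCc hits 2/64; gcd=2; 2÷2/64÷2 = 1/32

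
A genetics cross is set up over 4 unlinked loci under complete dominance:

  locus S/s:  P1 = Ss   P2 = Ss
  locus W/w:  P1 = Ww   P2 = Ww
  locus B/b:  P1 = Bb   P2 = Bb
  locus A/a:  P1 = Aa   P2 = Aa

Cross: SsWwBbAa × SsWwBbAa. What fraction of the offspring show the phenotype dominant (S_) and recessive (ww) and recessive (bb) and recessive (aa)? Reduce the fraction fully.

SsWwBbAa gametes: SWBA×1, SWBa×1, SWbA×1, SWba×1, SwBA×1, SwBa×1, SwbA×1, Swba×1, sWBA×1, sWBa×1, sWbA×1, sWba×1, swBA×1, swBa×1, swbA×1, swba×1
SsWwBbAa gametes: SWBA×1, SWBa×1, SWbA×1, SWba×1, SwBA×1, SwBa×1, SwbA×1, Swba×1, sWBA×1, sWBa×1, sWbA×1, sWba×1, swBA×1, swBa×1, swbA×1, swba×1
SsWwBbAa×SsWwBbAa grid (16·16=256): SSWWBBAA=1 SSWWBBAa=2 SSWWBBaa=1 SSWWBbAA=2 SSWWBbAa=4 SSWWBbaa=2 SSWWbbAA=1 SSWWbbAa=2 SSWWbbaa=1 SSWwBBAA=2 SSWwBBAa=4 SSWwBBaa=2 SSWwBbAA=4 SSWwBbAa=8 SSWwBbaa=4 SSWwbbAA=2 SSWwbbAa=4 SSWwbbaa=2 SSwwBBAA=1 SSwwBBAa=2 SSwwBBaa=1 SSwwBbAA=2 SSwwBbAa=4 SSwwBbaa=2 SSwwbbAA=1 SSwwbbAa=2 SSwwbbaa=1 SsWWBBAA=2 SsWWBBAa=4 SsWWBBaa=2 SsWWBbAA=4 SsWWBbAa=8 SsWWBbaa=4 SsWWbbAA=2 SsWWbbAa=4 SsWWbbaa=2 SsWwBBAA=4 SsWwBBAa=8 SsWwBBaa=4 SsWwBbAA=8 SsWwBbAa=16 SsWwBbaa=8 SsWwbbAA=4 SsWwbbAa=8 SsWwbbaa=4 SswwBBAA=2 SswwBBAa=4 SswwBBaa=2 SswwBbAA=4 SswwBbAa=8 SswwBbaa=4 SswwbbAA=2 SswwbbAa=4 Sswwbbaa=2 ssWWBBAA=1 ssWWBBAa=2 ssWWBBaa=1 ssWWBbAA=2 ssWWBbAa=4 ssWWBbaa=2 ssWWbbAA=1 ssWWbbAa=2 ssWWbbaa=1 ssWwBBAA=2 ssWwBBAa=4 ssWwBBaa=2 ssWwBbAA=4 ssWwBbAa=8 ssWwBbaa=4 ssWwbbAA=2 ssWwbbAa=4 ssWwbbaa=2 sswwBBAA=1 sswwBBAa=2 sswwBBaa=1 sswwBbAA=2 sswwBbAa=4 sswwBbaa=2 sswwbbAA=1 sswwbbAa=2 sswwbbaa=1
S_ ww bb aa hits 3/256; gcd=1; 3÷1/256÷1 = 3/256

P(S_ ww bb aa) = 3/256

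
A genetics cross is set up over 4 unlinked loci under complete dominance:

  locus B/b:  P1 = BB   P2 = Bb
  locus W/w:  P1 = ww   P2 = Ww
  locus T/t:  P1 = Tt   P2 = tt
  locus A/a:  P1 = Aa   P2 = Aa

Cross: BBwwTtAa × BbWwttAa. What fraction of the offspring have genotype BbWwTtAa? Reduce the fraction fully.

P(BbWwTtAa) = 1/16

BBwwTtAa gametes: BwTA×4, BwTa×4, BwtA×4, Bwta×4
BbWwttAa gametes: BWtA×2, BWta×2, BwtA×2, Bwta×2, bWtA×2, bWta×2, bwtA×2, bwta×2
BBwwTtAa×BbWwttAa grid (16·16=256): BBWwTtAA=8 BBWwTtAa=16 BBWwTtaa=8 BBWwttAA=8 BBWwttAa=16 BBWwttaa=8 BBwwTtAA=8 BBwwTtAa=16 BBwwTtaa=8 BBwwttAA=8 BBwwttAa=16 BBwwttaa=8 BbWwTtAA=8 BbWwTtAa=16 BbWwTtaa=8 BbWwttAA=8 BbWwttAa=16 BbWwttaa=8 BbwwTtAA=8 BbwwTtAa=16 BbwwTtaa=8 BbwwttAA=8 BbwwttAa=16 Bbwwttaa=8
BbWwTtAa hits 16/256; gcd=16; 16÷16/256÷16 = 1/16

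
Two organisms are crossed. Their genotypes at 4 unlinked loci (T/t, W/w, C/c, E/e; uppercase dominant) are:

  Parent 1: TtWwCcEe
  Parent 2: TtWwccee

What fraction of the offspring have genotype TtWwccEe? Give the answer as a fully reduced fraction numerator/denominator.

P(TtWwccEe) = 1/16

TtWwCcEe gametes: TWCE×1, TWCe×1, TWcE×1, TWce×1, TwCE×1, TwCe×1, TwcE×1, Twce×1, tWCE×1, tWCe×1, tWcE×1, tWce×1, twCE×1, twCe×1, twcE×1, twce×1
TtWwccee gametes: TWce×4, Twce×4, tWce×4, twce×4
TtWwCcEe×TtWwccee grid (16·16=256): TTWWCcEe=4 TTWWCcee=4 TTWWccEe=4 TTWWccee=4 TTWwCcEe=8 TTWwCcee=8 TTWwccEe=8 TTWwccee=8 TTwwCcEe=4 TTwwCcee=4 TTwwccEe=4 TTwwccee=4 TtWWCcEe=8 TtWWCcee=8 TtWWccEe=8 TtWWccee=8 TtWwCcEe=16 TtWwCcee=16 TtWwccEe=16 TtWwccee=16 TtwwCcEe=8 TtwwCcee=8 TtwwccEe=8 Ttwwccee=8 ttWWCcEe=4 ttWWCcee=4 ttWWccEe=4 ttWWccee=4 ttWwCcEe=8 ttWwCcee=8 ttWwccEe=8 ttWwccee=8 ttwwCcEe=4 ttwwCcee=4 ttwwccEe=4 ttwwccee=4
TtWwccEe hits 16/256; gcd=16; 16÷16/256÷16 = 1/16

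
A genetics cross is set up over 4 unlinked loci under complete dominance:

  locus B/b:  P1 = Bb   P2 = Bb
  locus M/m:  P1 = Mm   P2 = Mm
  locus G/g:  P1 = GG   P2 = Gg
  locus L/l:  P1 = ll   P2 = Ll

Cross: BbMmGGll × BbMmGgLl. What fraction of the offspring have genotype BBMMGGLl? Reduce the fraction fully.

BbMmGGll gametes: BMGl×4, BmGl×4, bMGl×4, bmGl×4
BbMmGgLl gametes: BMGL×1, BMGl×1, BMgL×1, BMgl×1, BmGL×1, BmGl×1, BmgL×1, Bmgl×1, bMGL×1, bMGl×1, bMgL×1, bMgl×1, bmGL×1, bmGl×1, bmgL×1, bmgl×1
BbMmGGll×BbMmGgLl grid (16·16=256): BBMMGGLl=4 BBMMGGll=4 BBMMGgLl=4 BBMMGgll=4 BBMmGGLl=8 BBMmGGll=8 BBMmGgLl=8 BBMmGgll=8 BBmmGGLl=4 BBmmGGll=4 BBmmGgLl=4 BBmmGgll=4 BbMMGGLl=8 BbMMGGll=8 BbMMGgLl=8 BbMMGgll=8 BbMmGGLl=16 BbMmGGll=16 BbMmGgLl=16 BbMmGgll=16 BbmmGGLl=8 BbmmGGll=8 BbmmGgLl=8 BbmmGgll=8 bbMMGGLl=4 bbMMGGll=4 bbMMGgLl=4 bbMMGgll=4 bbMmGGLl=8 bbMmGGll=8 bbMmGgLl=8 bbMmGgll=8 bbmmGGLl=4 bbmmGGll=4 bbmmGgLl=4 bbmmGgll=4
BBMMGGLl hits 4/256; gcd=4; 4÷4/256÷4 = 1/64

P(BBMMGGLl) = 1/64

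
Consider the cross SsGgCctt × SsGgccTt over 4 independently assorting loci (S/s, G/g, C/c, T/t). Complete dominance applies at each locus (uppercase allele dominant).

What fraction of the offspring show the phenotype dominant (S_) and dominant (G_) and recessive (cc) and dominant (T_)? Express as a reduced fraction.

P(S_ G_ cc T_) = 9/64

SsGgCctt gametes: SGCt×2, SGct×2, SgCt×2, Sgct×2, sGCt×2, sGct×2, sgCt×2, sgct×2
SsGgccTt gametes: SGcT×2, SGct×2, SgcT×2, Sgct×2, sGcT×2, sGct×2, sgcT×2, sgct×2
SsGgCctt×SsGgccTt grid (16·16=256): SSGGCcTt=4 SSGGCctt=4 SSGGccTt=4 SSGGcctt=4 SSGgCcTt=8 SSGgCctt=8 SSGgccTt=8 SSGgcctt=8 SSggCcTt=4 SSggCctt=4 SSggccTt=4 SSggcctt=4 SsGGCcTt=8 SsGGCctt=8 SsGGccTt=8 SsGGcctt=8 SsGgCcTt=16 SsGgCctt=16 SsGgccTt=16 SsGgcctt=16 SsggCcTt=8 SsggCctt=8 SsggccTt=8 Ssggcctt=8 ssGGCcTt=4 ssGGCctt=4 ssGGccTt=4 ssGGcctt=4 ssGgCcTt=8 ssGgCctt=8 ssGgccTt=8 ssGgcctt=8 ssggCcTt=4 ssggCctt=4 ssggccTt=4 ssggcctt=4
S_ G_ cc T_ hits 36/256; gcd=4; 36÷4/256÷4 = 9/64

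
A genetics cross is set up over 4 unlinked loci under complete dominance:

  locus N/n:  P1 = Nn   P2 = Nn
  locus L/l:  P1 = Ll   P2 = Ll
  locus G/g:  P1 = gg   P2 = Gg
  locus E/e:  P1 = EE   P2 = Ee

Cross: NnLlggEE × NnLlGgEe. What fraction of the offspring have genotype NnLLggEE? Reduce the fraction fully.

P(NnLLggEE) = 1/32

NnLlggEE gametes: NLgE×4, NlgE×4, nLgE×4, nlgE×4
NnLlGgEe gametes: NLGE×1, NLGe×1, NLgE×1, NLge×1, NlGE×1, NlGe×1, NlgE×1, Nlge×1, nLGE×1, nLGe×1, nLgE×1, nLge×1, nlGE×1, nlGe×1, nlgE×1, nlge×1
NnLlggEE×NnLlGgEe grid (16·16=256): NNLLGgEE=4 NNLLGgEe=4 NNLLggEE=4 NNLLggEe=4 NNLlGgEE=8 NNLlGgEe=8 NNLlggEE=8 NNLlggEe=8 NNllGgEE=4 NNllGgEe=4 NNllggEE=4 NNllggEe=4 NnLLGgEE=8 NnLLGgEe=8 NnLLggEE=8 NnLLggEe=8 NnLlGgEE=16 NnLlGgEe=16 NnLlggEE=16 NnLlggEe=16 NnllGgEE=8 NnllGgEe=8 NnllggEE=8 NnllggEe=8 nnLLGgEE=4 nnLLGgEe=4 nnLLggEE=4 nnLLggEe=4 nnLlGgEE=8 nnLlGgEe=8 nnLlggEE=8 nnLlggEe=8 nnllGgEE=4 nnllGgEe=4 nnllggEE=4 nnllggEe=4
NnLLggEE hits 8/256; gcd=8; 8÷8/256÷8 = 1/32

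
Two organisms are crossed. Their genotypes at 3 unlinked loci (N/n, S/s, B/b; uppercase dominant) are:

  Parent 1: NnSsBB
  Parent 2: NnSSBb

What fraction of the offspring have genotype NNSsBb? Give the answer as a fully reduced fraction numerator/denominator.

NnSsBB gametes: NSB×2, NsB×2, nSB×2, nsB×2
NnSSBb gametes: NSB×2, NSb×2, nSB×2, nSb×2
NnSsBB×NnSSBb grid (8·8=64): NNSSBB=4 NNSSBb=4 NNSsBB=4 NNSsBb=4 NnSSBB=8 NnSSBb=8 NnSsBB=8 NnSsBb=8 nnSSBB=4 nnSSBb=4 nnSsBB=4 nnSsBb=4
NNSsBb hits 4/64; gcd=4; 4÷4/64÷4 = 1/16

P(NNSsBb) = 1/16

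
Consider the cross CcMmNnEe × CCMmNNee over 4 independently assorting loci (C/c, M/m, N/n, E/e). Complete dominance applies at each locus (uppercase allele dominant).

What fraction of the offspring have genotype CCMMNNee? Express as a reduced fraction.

P(CCMMNNee) = 1/32

CcMmNnEe gametes: CMNE×1, CMNe×1, CMnE×1, CMne×1, CmNE×1, CmNe×1, CmnE×1, Cmne×1, cMNE×1, cMNe×1, cMnE×1, cMne×1, cmNE×1, cmNe×1, cmnE×1, cmne×1
CCMmNNee gametes: CMNe×8, CmNe×8
CcMmNnEe×CCMmNNee grid (16·16=256): CCMMNNEe=8 CCMMNNee=8 CCMMNnEe=8 CCMMNnee=8 CCMmNNEe=16 CCMmNNee=16 CCMmNnEe=16 CCMmNnee=16 CCmmNNEe=8 CCmmNNee=8 CCmmNnEe=8 CCmmNnee=8 CcMMNNEe=8 CcMMNNee=8 CcMMNnEe=8 CcMMNnee=8 CcMmNNEe=16 CcMmNNee=16 CcMmNnEe=16 CcMmNnee=16 CcmmNNEe=8 CcmmNNee=8 CcmmNnEe=8 CcmmNnee=8
CCMMNNee hits 8/256; gcd=8; 8÷8/256÷8 = 1/32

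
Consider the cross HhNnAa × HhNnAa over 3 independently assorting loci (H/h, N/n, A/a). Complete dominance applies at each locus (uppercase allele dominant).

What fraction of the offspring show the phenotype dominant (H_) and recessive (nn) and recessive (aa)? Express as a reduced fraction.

HhNnAa gametes: HNA×1, HNa×1, HnA×1, Hna×1, hNA×1, hNa×1, hnA×1, hna×1
HhNnAa gametes: HNA×1, HNa×1, HnA×1, Hna×1, hNA×1, hNa×1, hnA×1, hna×1
HhNnAa×HhNnAa grid (8·8=64): HHNNAA=1 HHNNAa=2 HHNNaa=1 HHNnAA=2 HHNnAa=4 HHNnaa=2 HHnnAA=1 HHnnAa=2 HHnnaa=1 HhNNAA=2 HhNNAa=4 HhNNaa=2 HhNnAA=4 HhNnAa=8 HhNnaa=4 HhnnAA=2 HhnnAa=4 Hhnnaa=2 hhNNAA=1 hhNNAa=2 hhNNaa=1 hhNnAA=2 hhNnAa=4 hhNnaa=2 hhnnAA=1 hhnnAa=2 hhnnaa=1
H_ nn aa hits 3/64; gcd=1; 3÷1/64÷1 = 3/64

P(H_ nn aa) = 3/64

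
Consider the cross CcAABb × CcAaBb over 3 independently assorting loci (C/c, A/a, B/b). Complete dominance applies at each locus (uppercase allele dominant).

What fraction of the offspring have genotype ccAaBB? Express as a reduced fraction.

CcAABb gametes: CAB×2, CAb×2, cAB×2, cAb×2
CcAaBb gametes: CAB×1, CAb×1, CaB×1, Cab×1, cAB×1, cAb×1, caB×1, cab×1
CcAABb×CcAaBb grid (8·8=64): CCAABB=2 CCAABb=4 CCAAbb=2 CCAaBB=2 CCAaBb=4 CCAabb=2 CcAABB=4 CcAABb=8 CcAAbb=4 CcAaBB=4 CcAaBb=8 CcAabb=4 ccAABB=2 ccAABb=4 ccAAbb=2 ccAaBB=2 ccAaBb=4 ccAabb=2
ccAaBB hits 2/64; gcd=2; 2÷2/64÷2 = 1/32

P(ccAaBB) = 1/32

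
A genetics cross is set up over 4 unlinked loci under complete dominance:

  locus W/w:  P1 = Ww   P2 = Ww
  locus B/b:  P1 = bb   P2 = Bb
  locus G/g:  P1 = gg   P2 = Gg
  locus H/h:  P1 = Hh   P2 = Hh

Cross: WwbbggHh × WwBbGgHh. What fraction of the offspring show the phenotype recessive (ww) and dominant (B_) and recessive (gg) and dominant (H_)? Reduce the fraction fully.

WwbbggHh gametes: WbgH×4, Wbgh×4, wbgH×4, wbgh×4
WwBbGgHh gametes: WBGH×1, WBGh×1, WBgH×1, WBgh×1, WbGH×1, WbGh×1, WbgH×1, Wbgh×1, wBGH×1, wBGh×1, wBgH×1, wBgh×1, wbGH×1, wbGh×1, wbgH×1, wbgh×1
WwbbggHh×WwBbGgHh grid (16·16=256): WWBbGgHH=4 WWBbGgHh=8 WWBbGghh=4 WWBbggHH=4 WWBbggHh=8 WWBbgghh=4 WWbbGgHH=4 WWbbGgHh=8 WWbbGghh=4 WWbbggHH=4 WWbbggHh=8 WWbbgghh=4 WwBbGgHH=8 WwBbGgHh=16 WwBbGghh=8 WwBbggHH=8 WwBbggHh=16 WwBbgghh=8 WwbbGgHH=8 WwbbGgHh=16 WwbbGghh=8 WwbbggHH=8 WwbbggHh=16 Wwbbgghh=8 wwBbGgHH=4 wwBbGgHh=8 wwBbGghh=4 wwBbggHH=4 wwBbggHh=8 wwBbgghh=4 wwbbGgHH=4 wwbbGgHh=8 wwbbGghh=4 wwbbggHH=4 wwbbggHh=8 wwbbgghh=4
ww B_ gg H_ hits 12/256; gcd=4; 12÷4/256÷4 = 3/64

P(ww B_ gg H_) = 3/64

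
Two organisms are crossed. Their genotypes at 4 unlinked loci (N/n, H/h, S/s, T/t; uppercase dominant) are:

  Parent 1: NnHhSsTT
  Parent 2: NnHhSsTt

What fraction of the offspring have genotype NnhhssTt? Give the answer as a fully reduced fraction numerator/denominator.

P(NnhhssTt) = 1/64

NnHhSsTT gametes: NHST×2, NHsT×2, NhST×2, NhsT×2, nHST×2, nHsT×2, nhST×2, nhsT×2
NnHhSsTt gametes: NHST×1, NHSt×1, NHsT×1, NHst×1, NhST×1, NhSt×1, NhsT×1, Nhst×1, nHST×1, nHSt×1, nHsT×1, nHst×1, nhST×1, nhSt×1, nhsT×1, nhst×1
NnHhSsTT×NnHhSsTt grid (16·16=256): NNHHSSTT=2 NNHHSSTt=2 NNHHSsTT=4 NNHHSsTt=4 NNHHssTT=2 NNHHssTt=2 NNHhSSTT=4 NNHhSSTt=4 NNHhSsTT=8 NNHhSsTt=8 NNHhssTT=4 NNHhssTt=4 NNhhSSTT=2 NNhhSSTt=2 NNhhSsTT=4 NNhhSsTt=4 NNhhssTT=2 NNhhssTt=2 NnHHSSTT=4 NnHHSSTt=4 NnHHSsTT=8 NnHHSsTt=8 NnHHssTT=4 NnHHssTt=4 NnHhSSTT=8 NnHhSSTt=8 NnHhSsTT=16 NnHhSsTt=16 NnHhssTT=8 NnHhssTt=8 NnhhSSTT=4 NnhhSSTt=4 NnhhSsTT=8 NnhhSsTt=8 NnhhssTT=4 NnhhssTt=4 nnHHSSTT=2 nnHHSSTt=2 nnHHSsTT=4 nnHHSsTt=4 nnHHssTT=2 nnHHssTt=2 nnHhSSTT=4 nnHhSSTt=4 nnHhSsTT=8 nnHhSsTt=8 nnHhssTT=4 nnHhssTt=4 nnhhSSTT=2 nnhhSSTt=2 nnhhSsTT=4 nnhhSsTt=4 nnhhssTT=2 nnhhssTt=2
NnhhssTt hits 4/256; gcd=4; 4÷4/256÷4 = 1/64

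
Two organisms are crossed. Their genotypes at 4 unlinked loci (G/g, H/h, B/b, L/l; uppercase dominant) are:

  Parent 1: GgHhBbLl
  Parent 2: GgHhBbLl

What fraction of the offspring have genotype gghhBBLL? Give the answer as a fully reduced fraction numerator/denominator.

GgHhBbLl gametes: GHBL×1, GHBl×1, GHbL×1, GHbl×1, GhBL×1, GhBl×1, GhbL×1, Ghbl×1, gHBL×1, gHBl×1, gHbL×1, gHbl×1, ghBL×1, ghBl×1, ghbL×1, ghbl×1
GgHhBbLl gametes: GHBL×1, GHBl×1, GHbL×1, GHbl×1, GhBL×1, GhBl×1, GhbL×1, Ghbl×1, gHBL×1, gHBl×1, gHbL×1, gHbl×1, ghBL×1, ghBl×1, ghbL×1, ghbl×1
GgHhBbLl×GgHhBbLl grid (16·16=256): GGHHBBLL=1 GGHHBBLl=2 GGHHBBll=1 GGHHBbLL=2 GGHHBbLl=4 GGHHBbll=2 GGHHbbLL=1 GGHHbbLl=2 GGHHbbll=1 GGHhBBLL=2 GGHhBBLl=4 GGHhBBll=2 GGHhBbLL=4 GGHhBbLl=8 GGHhBbll=4 GGHhbbLL=2 GGHhbbLl=4 GGHhbbll=2 GGhhBBLL=1 GGhhBBLl=2 GGhhBBll=1 GGhhBbLL=2 GGhhBbLl=4 GGhhBbll=2 GGhhbbLL=1 GGhhbbLl=2 GGhhbbll=1 GgHHBBLL=2 GgHHBBLl=4 GgHHBBll=2 GgHHBbLL=4 GgHHBbLl=8 GgHHBbll=4 GgHHbbLL=2 GgHHbbLl=4 GgHHbbll=2 GgHhBBLL=4 GgHhBBLl=8 GgHhBBll=4 GgHhBbLL=8 GgHhBbLl=16 GgHhBbll=8 GgHhbbLL=4 GgHhbbLl=8 GgHhbbll=4 GghhBBLL=2 GghhBBLl=4 GghhBBll=2 GghhBbLL=4 GghhBbLl=8 GghhBbll=4 GghhbbLL=2 GghhbbLl=4 Gghhbbll=2 ggHHBBLL=1 ggHHBBLl=2 ggHHBBll=1 ggHHBbLL=2 ggHHBbLl=4 ggHHBbll=2 ggHHbbLL=1 ggHHbbLl=2 ggHHbbll=1 ggHhBBLL=2 ggHhBBLl=4 ggHhBBll=2 ggHhBbLL=4 ggHhBbLl=8 ggHhBbll=4 ggHhbbLL=2 ggHhbbLl=4 ggHhbbll=2 gghhBBLL=1 gghhBBLl=2 gghhBBll=1 gghhBbLL=2 gghhBbLl=4 gghhBbll=2 gghhbbLL=1 gghhbbLl=2 gghhbbll=1
gghhBBLL hits 1/256; gcd=1; 1÷1/256÷1 = 1/256

P(gghhBBLL) = 1/256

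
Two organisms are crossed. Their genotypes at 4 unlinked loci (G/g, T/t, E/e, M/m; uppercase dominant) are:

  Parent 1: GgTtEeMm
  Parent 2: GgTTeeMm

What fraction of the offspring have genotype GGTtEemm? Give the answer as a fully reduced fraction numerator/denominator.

P(GGTtEemm) = 1/64

GgTtEeMm gametes: GTEM×1, GTEm×1, GTeM×1, GTem×1, GtEM×1, GtEm×1, GteM×1, Gtem×1, gTEM×1, gTEm×1, gTeM×1, gTem×1, gtEM×1, gtEm×1, gteM×1, gtem×1
GgTTeeMm gametes: GTeM×4, GTem×4, gTeM×4, gTem×4
GgTtEeMm×GgTTeeMm grid (16·16=256): GGTTEeMM=4 GGTTEeMm=8 GGTTEemm=4 GGTTeeMM=4 GGTTeeMm=8 GGTTeemm=4 GGTtEeMM=4 GGTtEeMm=8 GGTtEemm=4 GGTteeMM=4 GGTteeMm=8 GGTteemm=4 GgTTEeMM=8 GgTTEeMm=16 GgTTEemm=8 GgTTeeMM=8 GgTTeeMm=16 GgTTeemm=8 GgTtEeMM=8 GgTtEeMm=16 GgTtEemm=8 GgTteeMM=8 GgTteeMm=16 GgTteemm=8 ggTTEeMM=4 ggTTEeMm=8 ggTTEemm=4 ggTTeeMM=4 ggTTeeMm=8 ggTTeemm=4 ggTtEeMM=4 ggTtEeMm=8 ggTtEemm=4 ggTteeMM=4 ggTteeMm=8 ggTteemm=4
GGTtEemm hits 4/256; gcd=4; 4÷4/256÷4 = 1/64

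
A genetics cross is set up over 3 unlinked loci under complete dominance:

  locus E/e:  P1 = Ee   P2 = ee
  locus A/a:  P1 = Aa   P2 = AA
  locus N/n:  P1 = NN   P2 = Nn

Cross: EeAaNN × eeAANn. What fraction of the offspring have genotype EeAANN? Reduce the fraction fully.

EeAaNN gametes: EAN×2, EaN×2, eAN×2, eaN×2
eeAANn gametes: eAN×4, eAn×4
EeAaNN×eeAANn grid (8·8=64): EeAANN=8 EeAANn=8 EeAaNN=8 EeAaNn=8 eeAANN=8 eeAANn=8 eeAaNN=8 eeAaNn=8
EeAANN hits 8/64; gcd=8; 8÷8/64÷8 = 1/8

P(EeAANN) = 1/8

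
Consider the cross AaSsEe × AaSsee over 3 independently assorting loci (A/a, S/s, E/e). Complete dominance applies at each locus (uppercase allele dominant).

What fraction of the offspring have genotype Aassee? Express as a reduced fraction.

AaSsEe gametes: ASE×1, ASe×1, AsE×1, Ase×1, aSE×1, aSe×1, asE×1, ase×1
AaSsee gametes: ASe×2, Ase×2, aSe×2, ase×2
AaSsEe×AaSsee grid (8·8=64): AASSEe=2 AASSee=2 AASsEe=4 AASsee=4 AAssEe=2 AAssee=2 AaSSEe=4 AaSSee=4 AaSsEe=8 AaSsee=8 AassEe=4 Aassee=4 aaSSEe=2 aaSSee=2 aaSsEe=4 aaSsee=4 aassEe=2 aassee=2
Aassee hits 4/64; gcd=4; 4÷4/64÷4 = 1/16

P(Aassee) = 1/16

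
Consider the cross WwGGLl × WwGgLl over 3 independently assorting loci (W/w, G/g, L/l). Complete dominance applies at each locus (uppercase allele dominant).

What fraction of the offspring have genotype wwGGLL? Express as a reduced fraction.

P(wwGGLL) = 1/32

WwGGLl gametes: WGL×2, WGl×2, wGL×2, wGl×2
WwGgLl gametes: WGL×1, WGl×1, WgL×1, Wgl×1, wGL×1, wGl×1, wgL×1, wgl×1
WwGGLl×WwGgLl grid (8·8=64): WWGGLL=2 WWGGLl=4 WWGGll=2 WWGgLL=2 WWGgLl=4 WWGgll=2 WwGGLL=4 WwGGLl=8 WwGGll=4 WwGgLL=4 WwGgLl=8 WwGgll=4 wwGGLL=2 wwGGLl=4 wwGGll=2 wwGgLL=2 wwGgLl=4 wwGgll=2
wwGGLL hits 2/64; gcd=2; 2÷2/64÷2 = 1/32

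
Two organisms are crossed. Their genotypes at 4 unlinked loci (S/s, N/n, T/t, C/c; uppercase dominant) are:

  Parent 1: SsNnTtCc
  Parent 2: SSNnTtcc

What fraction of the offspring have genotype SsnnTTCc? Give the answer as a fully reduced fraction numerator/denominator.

P(SsnnTTCc) = 1/64

SsNnTtCc gametes: SNTC×1, SNTc×1, SNtC×1, SNtc×1, SnTC×1, SnTc×1, SntC×1, Sntc×1, sNTC×1, sNTc×1, sNtC×1, sNtc×1, snTC×1, snTc×1, sntC×1, sntc×1
SSNnTtcc gametes: SNTc×4, SNtc×4, SnTc×4, Sntc×4
SsNnTtCc×SSNnTtcc grid (16·16=256): SSNNTTCc=4 SSNNTTcc=4 SSNNTtCc=8 SSNNTtcc=8 SSNNttCc=4 SSNNttcc=4 SSNnTTCc=8 SSNnTTcc=8 SSNnTtCc=16 SSNnTtcc=16 SSNnttCc=8 SSNnttcc=8 SSnnTTCc=4 SSnnTTcc=4 SSnnTtCc=8 SSnnTtcc=8 SSnnttCc=4 SSnnttcc=4 SsNNTTCc=4 SsNNTTcc=4 SsNNTtCc=8 SsNNTtcc=8 SsNNttCc=4 SsNNttcc=4 SsNnTTCc=8 SsNnTTcc=8 SsNnTtCc=16 SsNnTtcc=16 SsNnttCc=8 SsNnttcc=8 SsnnTTCc=4 SsnnTTcc=4 SsnnTtCc=8 SsnnTtcc=8 SsnnttCc=4 Ssnnttcc=4
SsnnTTCc hits 4/256; gcd=4; 4÷4/256÷4 = 1/64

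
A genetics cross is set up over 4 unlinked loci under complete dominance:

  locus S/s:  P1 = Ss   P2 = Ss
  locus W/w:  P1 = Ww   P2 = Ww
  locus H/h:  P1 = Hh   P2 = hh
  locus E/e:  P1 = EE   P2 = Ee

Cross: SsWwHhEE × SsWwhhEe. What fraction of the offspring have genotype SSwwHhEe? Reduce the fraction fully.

P(SSwwHhEe) = 1/64

SsWwHhEE gametes: SWHE×2, SWhE×2, SwHE×2, SwhE×2, sWHE×2, sWhE×2, swHE×2, swhE×2
SsWwhhEe gametes: SWhE×2, SWhe×2, SwhE×2, Swhe×2, sWhE×2, sWhe×2, swhE×2, swhe×2
SsWwHhEE×SsWwhhEe grid (16·16=256): SSWWHhEE=4 SSWWHhEe=4 SSWWhhEE=4 SSWWhhEe=4 SSWwHhEE=8 SSWwHhEe=8 SSWwhhEE=8 SSWwhhEe=8 SSwwHhEE=4 SSwwHhEe=4 SSwwhhEE=4 SSwwhhEe=4 SsWWHhEE=8 SsWWHhEe=8 SsWWhhEE=8 SsWWhhEe=8 SsWwHhEE=16 SsWwHhEe=16 SsWwhhEE=16 SsWwhhEe=16 SswwHhEE=8 SswwHhEe=8 SswwhhEE=8 SswwhhEe=8 ssWWHhEE=4 ssWWHhEe=4 ssWWhhEE=4 ssWWhhEe=4 ssWwHhEE=8 ssWwHhEe=8 ssWwhhEE=8 ssWwhhEe=8 sswwHhEE=4 sswwHhEe=4 sswwhhEE=4 sswwhhEe=4
SSwwHhEe hits 4/256; gcd=4; 4÷4/256÷4 = 1/64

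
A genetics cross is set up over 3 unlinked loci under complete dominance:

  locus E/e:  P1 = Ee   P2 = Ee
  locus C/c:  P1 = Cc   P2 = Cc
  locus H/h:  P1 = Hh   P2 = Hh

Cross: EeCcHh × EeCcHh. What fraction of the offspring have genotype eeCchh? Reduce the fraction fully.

EeCcHh gametes: ECH×1, ECh×1, EcH×1, Ech×1, eCH×1, eCh×1, ecH×1, ech×1
EeCcHh gametes: ECH×1, ECh×1, EcH×1, Ech×1, eCH×1, eCh×1, ecH×1, ech×1
EeCcHh×EeCcHh grid (8·8=64): EECCHH=1 EECCHh=2 EECChh=1 EECcHH=2 EECcHh=4 EECchh=2 EEccHH=1 EEccHh=2 EEcchh=1 EeCCHH=2 EeCCHh=4 EeCChh=2 EeCcHH=4 EeCcHh=8 EeCchh=4 EeccHH=2 EeccHh=4 Eecchh=2 eeCCHH=1 eeCCHh=2 eeCChh=1 eeCcHH=2 eeCcHh=4 eeCchh=2 eeccHH=1 eeccHh=2 eecchh=1
eeCchh hits 2/64; gcd=2; 2÷2/64÷2 = 1/32

P(eeCchh) = 1/32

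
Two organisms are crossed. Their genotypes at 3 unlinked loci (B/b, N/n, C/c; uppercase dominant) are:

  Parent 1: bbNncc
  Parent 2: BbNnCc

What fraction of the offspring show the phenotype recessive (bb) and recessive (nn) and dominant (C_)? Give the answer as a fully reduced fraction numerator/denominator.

bbNncc gametes: bNc×4, bnc×4
BbNnCc gametes: BNC×1, BNc×1, BnC×1, Bnc×1, bNC×1, bNc×1, bnC×1, bnc×1
bbNncc×BbNnCc grid (8·8=64): BbNNCc=4 BbNNcc=4 BbNnCc=8 BbNncc=8 BbnnCc=4 Bbnncc=4 bbNNCc=4 bbNNcc=4 bbNnCc=8 bbNncc=8 bbnnCc=4 bbnncc=4
bb nn C_ hits 4/64; gcd=4; 4÷4/64÷4 = 1/16

P(bb nn C_) = 1/16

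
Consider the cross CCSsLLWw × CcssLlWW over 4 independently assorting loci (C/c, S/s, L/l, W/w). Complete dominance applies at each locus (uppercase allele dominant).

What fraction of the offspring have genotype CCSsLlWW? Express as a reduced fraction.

P(CCSsLlWW) = 1/16

CCSsLLWw gametes: CSLW×4, CSLw×4, CsLW×4, CsLw×4
CcssLlWW gametes: CsLW×4, CslW×4, csLW×4, cslW×4
CCSsLLWw×CcssLlWW grid (16·16=256): CCSsLLWW=16 CCSsLLWw=16 CCSsLlWW=16 CCSsLlWw=16 CCssLLWW=16 CCssLLWw=16 CCssLlWW=16 CCssLlWw=16 CcSsLLWW=16 CcSsLLWw=16 CcSsLlWW=16 CcSsLlWw=16 CcssLLWW=16 CcssLLWw=16 CcssLlWW=16 CcssLlWw=16
CCSsLlWW hits 16/256; gcd=16; 16÷16/256÷16 = 1/16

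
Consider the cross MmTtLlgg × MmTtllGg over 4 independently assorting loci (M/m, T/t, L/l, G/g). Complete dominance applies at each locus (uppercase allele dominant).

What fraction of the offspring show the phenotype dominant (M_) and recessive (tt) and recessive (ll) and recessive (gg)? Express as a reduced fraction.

P(M_ tt ll gg) = 3/64

MmTtLlgg gametes: MTLg×2, MTlg×2, MtLg×2, Mtlg×2, mTLg×2, mTlg×2, mtLg×2, mtlg×2
MmTtllGg gametes: MTlG×2, MTlg×2, MtlG×2, Mtlg×2, mTlG×2, mTlg×2, mtlG×2, mtlg×2
MmTtLlgg×MmTtllGg grid (16·16=256): MMTTLlGg=4 MMTTLlgg=4 MMTTllGg=4 MMTTllgg=4 MMTtLlGg=8 MMTtLlgg=8 MMTtllGg=8 MMTtllgg=8 MMttLlGg=4 MMttLlgg=4 MMttllGg=4 MMttllgg=4 MmTTLlGg=8 MmTTLlgg=8 MmTTllGg=8 MmTTllgg=8 MmTtLlGg=16 MmTtLlgg=16 MmTtllGg=16 MmTtllgg=16 MmttLlGg=8 MmttLlgg=8 MmttllGg=8 Mmttllgg=8 mmTTLlGg=4 mmTTLlgg=4 mmTTllGg=4 mmTTllgg=4 mmTtLlGg=8 mmTtLlgg=8 mmTtllGg=8 mmTtllgg=8 mmttLlGg=4 mmttLlgg=4 mmttllGg=4 mmttllgg=4
M_ tt ll gg hits 12/256; gcd=4; 12÷4/256÷4 = 3/64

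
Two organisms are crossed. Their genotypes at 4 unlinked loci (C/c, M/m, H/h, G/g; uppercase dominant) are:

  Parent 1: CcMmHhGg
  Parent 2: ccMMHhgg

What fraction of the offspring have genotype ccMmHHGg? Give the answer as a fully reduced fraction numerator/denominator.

CcMmHhGg gametes: CMHG×1, CMHg×1, CMhG×1, CMhg×1, CmHG×1, CmHg×1, CmhG×1, Cmhg×1, cMHG×1, cMHg×1, cMhG×1, cMhg×1, cmHG×1, cmHg×1, cmhG×1, cmhg×1
ccMMHhgg gametes: cMHg×8, cMhg×8
CcMmHhGg×ccMMHhgg grid (16·16=256): CcMMHHGg=8 CcMMHHgg=8 CcMMHhGg=16 CcMMHhgg=16 CcMMhhGg=8 CcMMhhgg=8 CcMmHHGg=8 CcMmHHgg=8 CcMmHhGg=16 CcMmHhgg=16 CcMmhhGg=8 CcMmhhgg=8 ccMMHHGg=8 ccMMHHgg=8 ccMMHhGg=16 ccMMHhgg=16 ccMMhhGg=8 ccMMhhgg=8 ccMmHHGg=8 ccMmHHgg=8 ccMmHhGg=16 ccMmHhgg=16 ccMmhhGg=8 ccMmhhgg=8
ccMmHHGg hits 8/256; gcd=8; 8÷8/256÷8 = 1/32

P(ccMmHHGg) = 1/32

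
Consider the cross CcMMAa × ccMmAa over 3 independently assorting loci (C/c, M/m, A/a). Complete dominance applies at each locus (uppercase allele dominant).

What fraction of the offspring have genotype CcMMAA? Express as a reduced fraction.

P(CcMMAA) = 1/16

CcMMAa gametes: CMA×2, CMa×2, cMA×2, cMa×2
ccMmAa gametes: cMA×2, cMa×2, cmA×2, cma×2
CcMMAa×ccMmAa grid (8·8=64): CcMMAA=4 CcMMAa=8 CcMMaa=4 CcMmAA=4 CcMmAa=8 CcMmaa=4 ccMMAA=4 ccMMAa=8 ccMMaa=4 ccMmAA=4 ccMmAa=8 ccMmaa=4
CcMMAA hits 4/64; gcd=4; 4÷4/64÷4 = 1/16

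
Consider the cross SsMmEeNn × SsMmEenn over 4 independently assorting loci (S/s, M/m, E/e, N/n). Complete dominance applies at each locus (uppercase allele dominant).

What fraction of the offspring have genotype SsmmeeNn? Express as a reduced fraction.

P(SsmmeeNn) = 1/64

SsMmEeNn gametes: SMEN×1, SMEn×1, SMeN×1, SMen×1, SmEN×1, SmEn×1, SmeN×1, Smen×1, sMEN×1, sMEn×1, sMeN×1, sMen×1, smEN×1, smEn×1, smeN×1, smen×1
SsMmEenn gametes: SMEn×2, SMen×2, SmEn×2, Smen×2, sMEn×2, sMen×2, smEn×2, smen×2
SsMmEeNn×SsMmEenn grid (16·16=256): SSMMEENn=2 SSMMEEnn=2 SSMMEeNn=4 SSMMEenn=4 SSMMeeNn=2 SSMMeenn=2 SSMmEENn=4 SSMmEEnn=4 SSMmEeNn=8 SSMmEenn=8 SSMmeeNn=4 SSMmeenn=4 SSmmEENn=2 SSmmEEnn=2 SSmmEeNn=4 SSmmEenn=4 SSmmeeNn=2 SSmmeenn=2 SsMMEENn=4 SsMMEEnn=4 SsMMEeNn=8 SsMMEenn=8 SsMMeeNn=4 SsMMeenn=4 SsMmEENn=8 SsMmEEnn=8 SsMmEeNn=16 SsMmEenn=16 SsMmeeNn=8 SsMmeenn=8 SsmmEENn=4 SsmmEEnn=4 SsmmEeNn=8 SsmmEenn=8 SsmmeeNn=4 Ssmmeenn=4 ssMMEENn=2 ssMMEEnn=2 ssMMEeNn=4 ssMMEenn=4 ssMMeeNn=2 ssMMeenn=2 ssMmEENn=4 ssMmEEnn=4 ssMmEeNn=8 ssMmEenn=8 ssMmeeNn=4 ssMmeenn=4 ssmmEENn=2 ssmmEEnn=2 ssmmEeNn=4 ssmmEenn=4 ssmmeeNn=2 ssmmeenn=2
SsmmeeNn hits 4/256; gcd=4; 4÷4/256÷4 = 1/64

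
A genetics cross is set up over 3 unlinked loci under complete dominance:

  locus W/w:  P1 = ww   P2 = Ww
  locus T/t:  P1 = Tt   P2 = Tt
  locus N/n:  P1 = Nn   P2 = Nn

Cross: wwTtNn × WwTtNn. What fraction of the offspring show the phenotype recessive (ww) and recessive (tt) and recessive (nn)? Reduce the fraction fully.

wwTtNn gametes: wTN×2, wTn×2, wtN×2, wtn×2
WwTtNn gametes: WTN×1, WTn×1, WtN×1, Wtn×1, wTN×1, wTn×1, wtN×1, wtn×1
wwTtNn×WwTtNn grid (8·8=64): WwTTNN=2 WwTTNn=4 WwTTnn=2 WwTtNN=4 WwTtNn=8 WwTtnn=4 WwttNN=2 WwttNn=4 Wwttnn=2 wwTTNN=2 wwTTNn=4 wwTTnn=2 wwTtNN=4 wwTtNn=8 wwTtnn=4 wwttNN=2 wwttNn=4 wwttnn=2
ww tt nn hits 2/64; gcd=2; 2÷2/64÷2 = 1/32

P(ww tt nn) = 1/32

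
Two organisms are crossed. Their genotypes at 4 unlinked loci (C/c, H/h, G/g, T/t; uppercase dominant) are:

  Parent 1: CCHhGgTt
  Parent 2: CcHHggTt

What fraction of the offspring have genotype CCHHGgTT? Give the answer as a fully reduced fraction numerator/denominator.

P(CCHHGgTT) = 1/32

CCHhGgTt gametes: CHGT×2, CHGt×2, CHgT×2, CHgt×2, ChGT×2, ChGt×2, ChgT×2, Chgt×2
CcHHggTt gametes: CHgT×4, CHgt×4, cHgT×4, cHgt×4
CCHhGgTt×CcHHggTt grid (16·16=256): CCHHGgTT=8 CCHHGgTt=16 CCHHGgtt=8 CCHHggTT=8 CCHHggTt=16 CCHHggtt=8 CCHhGgTT=8 CCHhGgTt=16 CCHhGgtt=8 CCHhggTT=8 CCHhggTt=16 CCHhggtt=8 CcHHGgTT=8 CcHHGgTt=16 CcHHGgtt=8 CcHHggTT=8 CcHHggTt=16 CcHHggtt=8 CcHhGgTT=8 CcHhGgTt=16 CcHhGgtt=8 CcHhggTT=8 CcHhggTt=16 CcHhggtt=8
CCHHGgTT hits 8/256; gcd=8; 8÷8/256÷8 = 1/32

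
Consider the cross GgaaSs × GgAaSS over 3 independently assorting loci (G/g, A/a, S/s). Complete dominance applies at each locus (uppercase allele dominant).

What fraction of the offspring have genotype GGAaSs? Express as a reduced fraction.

P(GGAaSs) = 1/16

GgaaSs gametes: GaS×2, Gas×2, gaS×2, gas×2
GgAaSS gametes: GAS×2, GaS×2, gAS×2, gaS×2
GgaaSs×GgAaSS grid (8·8=64): GGAaSS=4 GGAaSs=4 GGaaSS=4 GGaaSs=4 GgAaSS=8 GgAaSs=8 GgaaSS=8 GgaaSs=8 ggAaSS=4 ggAaSs=4 ggaaSS=4 ggaaSs=4
GGAaSs hits 4/64; gcd=4; 4÷4/64÷4 = 1/16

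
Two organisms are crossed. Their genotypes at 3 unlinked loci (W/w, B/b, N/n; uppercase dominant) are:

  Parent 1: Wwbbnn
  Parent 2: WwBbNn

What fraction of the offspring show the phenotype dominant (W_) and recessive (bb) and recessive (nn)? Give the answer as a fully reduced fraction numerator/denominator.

Wwbbnn gametes: Wbn×4, wbn×4
WwBbNn gametes: WBN×1, WBn×1, WbN×1, Wbn×1, wBN×1, wBn×1, wbN×1, wbn×1
Wwbbnn×WwBbNn grid (8·8=64): WWBbNn=4 WWBbnn=4 WWbbNn=4 WWbbnn=4 WwBbNn=8 WwBbnn=8 WwbbNn=8 Wwbbnn=8 wwBbNn=4 wwBbnn=4 wwbbNn=4 wwbbnn=4
W_ bb nn hits 12/64; gcd=4; 12÷4/64÷4 = 3/16

P(W_ bb nn) = 3/16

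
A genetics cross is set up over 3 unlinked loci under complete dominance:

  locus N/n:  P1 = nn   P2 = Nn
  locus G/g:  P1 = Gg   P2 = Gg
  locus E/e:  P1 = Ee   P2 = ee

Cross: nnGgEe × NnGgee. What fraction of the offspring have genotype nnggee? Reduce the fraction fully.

nnGgEe gametes: nGE×2, nGe×2, ngE×2, nge×2
NnGgee gametes: NGe×2, Nge×2, nGe×2, nge×2
nnGgEe×NnGgee grid (8·8=64): NnGGEe=4 NnGGee=4 NnGgEe=8 NnGgee=8 NnggEe=4 Nnggee=4 nnGGEe=4 nnGGee=4 nnGgEe=8 nnGgee=8 nnggEe=4 nnggee=4
nnggee hits 4/64; gcd=4; 4÷4/64÷4 = 1/16

P(nnggee) = 1/16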